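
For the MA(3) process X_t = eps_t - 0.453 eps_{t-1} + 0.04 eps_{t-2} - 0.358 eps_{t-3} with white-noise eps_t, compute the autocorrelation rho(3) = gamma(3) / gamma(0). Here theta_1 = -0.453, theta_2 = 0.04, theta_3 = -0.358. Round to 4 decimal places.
\rho(3) = -0.2682

For an MA(q) process with theta_0 = 1, the autocovariance is
  gamma(k) = sigma^2 * sum_{i=0..q-k} theta_i * theta_{i+k},
and rho(k) = gamma(k) / gamma(0). Sigma^2 cancels.
  numerator   = (1)*(-0.358) = -0.358.
  denominator = (1)^2 + (-0.453)^2 + (0.04)^2 + (-0.358)^2 = 1.334973.
  rho(3) = -0.358 / 1.334973 = -0.2682.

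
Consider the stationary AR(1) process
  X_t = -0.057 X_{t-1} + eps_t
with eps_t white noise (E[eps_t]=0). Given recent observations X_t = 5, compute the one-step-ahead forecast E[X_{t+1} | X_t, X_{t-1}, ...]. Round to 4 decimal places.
E[X_{t+1} \mid \mathcal F_t] = -0.2850

For an AR(p) model X_t = c + sum_i phi_i X_{t-i} + eps_t, the
one-step-ahead conditional mean is
  E[X_{t+1} | X_t, ...] = c + sum_i phi_i X_{t+1-i}.
Substitute known values:
  E[X_{t+1} | ...] = (-0.057) * (5)
                   = -0.2850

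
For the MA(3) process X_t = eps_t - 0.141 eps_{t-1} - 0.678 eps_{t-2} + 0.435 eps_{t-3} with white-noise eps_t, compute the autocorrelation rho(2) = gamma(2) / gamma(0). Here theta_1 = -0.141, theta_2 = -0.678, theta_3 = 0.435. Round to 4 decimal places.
\rho(2) = -0.4430

For an MA(q) process with theta_0 = 1, the autocovariance is
  gamma(k) = sigma^2 * sum_{i=0..q-k} theta_i * theta_{i+k},
and rho(k) = gamma(k) / gamma(0). Sigma^2 cancels.
  numerator   = (1)*(-0.678) + (-0.141)*(0.435) = -0.739335.
  denominator = (1)^2 + (-0.141)^2 + (-0.678)^2 + (0.435)^2 = 1.66879.
  rho(2) = -0.739335 / 1.66879 = -0.4430.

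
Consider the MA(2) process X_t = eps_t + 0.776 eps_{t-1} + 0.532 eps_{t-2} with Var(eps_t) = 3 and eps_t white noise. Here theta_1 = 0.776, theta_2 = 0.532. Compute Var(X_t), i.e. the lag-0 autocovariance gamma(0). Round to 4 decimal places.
\gamma(0) = 5.6556

For an MA(q) process X_t = eps_t + sum_i theta_i eps_{t-i} with
Var(eps_t) = sigma^2, the variance is
  gamma(0) = sigma^2 * (1 + sum_i theta_i^2).
  sum_i theta_i^2 = (0.776)^2 + (0.532)^2 = 0.602176 + 0.283024 = 0.8852.
  gamma(0) = 3 * (1 + 0.8852) = 3 * 1.8852 = 5.6556.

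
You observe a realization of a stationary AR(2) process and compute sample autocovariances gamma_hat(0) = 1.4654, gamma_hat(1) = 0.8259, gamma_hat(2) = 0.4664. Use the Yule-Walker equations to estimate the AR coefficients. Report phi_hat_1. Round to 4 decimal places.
\hat\phi_{1} = 0.5631

The Yule-Walker equations for an AR(p) process read, in matrix form,
  Gamma_p phi = r_p,   with   (Gamma_p)_{ij} = gamma(|i - j|),
                       (r_p)_i = gamma(i),   i,j = 1..p.
Substitute the sample gammas (Toeplitz matrix and right-hand side of size 2):
  Gamma_p = [[1.4654, 0.8259], [0.8259, 1.4654]]
  r_p     = [0.8259, 0.4664]
Written out:
  1.4654 phi_1 + 0.8259 phi_2 = 0.8259
  0.8259 phi_1 + 1.4654 phi_2 = 0.4664
Solve by Cramer's rule:
  det = gamma(0)^2 - gamma(1)^2 = (1.4654)^2 - (0.8259)^2 = 2.14739716 - 0.68211081 = 1.46528635
  phi_hat_1 = [gamma(1) gamma(0) - gamma(1) gamma(2)] / det = [(0.8259)(1.4654) - (0.8259)(0.4664)] / 1.46528635 = 0.8250741 / 1.46528635 = 0.5631
  phi_hat_2 = [gamma(0) gamma(2) - gamma(1)^2] / det = [(1.4654)(0.4664) - (0.8259)^2] / 1.46528635 = 0.00135175 / 1.46528635 = 0.0009
So phi_hat = [0.5631, 0.0009].
Therefore phi_hat_1 = 0.5631.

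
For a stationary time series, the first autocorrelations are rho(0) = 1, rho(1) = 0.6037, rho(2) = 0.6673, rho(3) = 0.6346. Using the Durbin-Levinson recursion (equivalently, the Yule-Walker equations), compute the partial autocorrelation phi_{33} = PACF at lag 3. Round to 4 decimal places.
\phi_{33} = 0.2769

The PACF at lag k is phi_{kk}, the last component of the solution
to the Yule-Walker system G_k phi = r_k where
  (G_k)_{ij} = rho(|i - j|), (r_k)_i = rho(i), i,j = 1..k.
Equivalently, Durbin-Levinson gives phi_{kk} iteratively:
  phi_{11} = rho(1)
  phi_{kk} = [rho(k) - sum_{j=1..k-1} phi_{k-1,j} rho(k-j)]
            / [1 - sum_{j=1..k-1} phi_{k-1,j} rho(j)],
  phi_{k,j} = phi_{k-1,j} - phi_{kk} phi_{k-1,k-j},  j = 1..k-1.
Step k = 1:
  phi_11 = rho(1) = 0.6037.
Step k = 2:
  phi_22 = [rho(2) - phi_11 rho(1)] / [1 - phi_11 rho(1)] = [0.6673 - (0.6037)(0.6037)] / [1 - (0.6037)(0.6037)]
         = 0.30284631 / 0.63554631 = 0.476513.
  Update: phi_21 = phi_11 - phi_22 phi_11 = 0.6037 - (0.476513)(0.6037) = 0.316029.
Step k = 3:
  phi_33 = [rho(3) - phi_21 rho(2) - phi_22 rho(1)] / [1 - phi_21 rho(1) - phi_22 rho(2)]
    numerator   = 0.6346 - (0.316029)(0.6673) - (0.476513)(0.6037) = 0.13604281
    denominator = 1 - (0.316029)(0.6037) - (0.476513)(0.6673) = 0.491236
  phi_33 = 0.13604281 / 0.491236 = 0.2769.
Therefore phi_{33} = 0.2769.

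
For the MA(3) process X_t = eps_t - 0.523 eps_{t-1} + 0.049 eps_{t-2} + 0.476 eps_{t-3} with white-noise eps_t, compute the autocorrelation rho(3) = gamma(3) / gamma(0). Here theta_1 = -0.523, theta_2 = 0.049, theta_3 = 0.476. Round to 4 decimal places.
\rho(3) = 0.3168

For an MA(q) process with theta_0 = 1, the autocovariance is
  gamma(k) = sigma^2 * sum_{i=0..q-k} theta_i * theta_{i+k},
and rho(k) = gamma(k) / gamma(0). Sigma^2 cancels.
  numerator   = (1)*(0.476) = 0.476.
  denominator = (1)^2 + (-0.523)^2 + (0.049)^2 + (0.476)^2 = 1.502506.
  rho(3) = 0.476 / 1.502506 = 0.3168.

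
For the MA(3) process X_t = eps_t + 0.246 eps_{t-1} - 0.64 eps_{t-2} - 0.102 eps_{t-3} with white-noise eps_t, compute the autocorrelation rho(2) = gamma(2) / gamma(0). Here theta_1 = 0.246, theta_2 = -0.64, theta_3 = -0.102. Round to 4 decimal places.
\rho(2) = -0.4492

For an MA(q) process with theta_0 = 1, the autocovariance is
  gamma(k) = sigma^2 * sum_{i=0..q-k} theta_i * theta_{i+k},
and rho(k) = gamma(k) / gamma(0). Sigma^2 cancels.
  numerator   = (1)*(-0.64) + (0.246)*(-0.102) = -0.665092.
  denominator = (1)^2 + (0.246)^2 + (-0.64)^2 + (-0.102)^2 = 1.48052.
  rho(2) = -0.665092 / 1.48052 = -0.4492.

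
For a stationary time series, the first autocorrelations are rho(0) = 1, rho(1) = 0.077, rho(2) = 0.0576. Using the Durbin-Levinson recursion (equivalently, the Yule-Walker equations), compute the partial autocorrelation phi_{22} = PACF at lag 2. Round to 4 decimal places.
\phi_{22} = 0.0520

The PACF at lag k is phi_{kk}, the last component of the solution
to the Yule-Walker system G_k phi = r_k where
  (G_k)_{ij} = rho(|i - j|), (r_k)_i = rho(i), i,j = 1..k.
Equivalently, Durbin-Levinson gives phi_{kk} iteratively:
  phi_{11} = rho(1)
  phi_{kk} = [rho(k) - sum_{j=1..k-1} phi_{k-1,j} rho(k-j)]
            / [1 - sum_{j=1..k-1} phi_{k-1,j} rho(j)],
  phi_{k,j} = phi_{k-1,j} - phi_{kk} phi_{k-1,k-j},  j = 1..k-1.
Step k = 1:
  phi_11 = rho(1) = 0.077.
Step k = 2:
  phi_22 = [rho(2) - phi_11 rho(1)] / [1 - phi_11 rho(1)] = [0.0576 - (0.077)(0.077)] / [1 - (0.077)(0.077)]
         = 0.051671 / 0.994071 = 0.052.
Therefore phi_{22} = 0.0520.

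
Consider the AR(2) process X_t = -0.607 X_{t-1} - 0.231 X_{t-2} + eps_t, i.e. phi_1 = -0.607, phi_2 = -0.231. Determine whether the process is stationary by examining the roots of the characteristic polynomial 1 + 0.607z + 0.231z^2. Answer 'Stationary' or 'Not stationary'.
\text{Stationary}

The AR(p) characteristic polynomial is P(z) = 1 + 0.607z + 0.231z^2.
Stationarity requires all roots to lie outside the unit circle, i.e. |z| > 1 for every root.
Set 1 + (0.607) z + (0.231) z^2 = 0, i.e. a z^2 + b z + c = 0 with a = 0.231, b = 0.607, c = 1.
Discriminant D = b^2 - 4ac = (0.607)^2 - 4*(0.231)*1 = 0.368449 - (0.924) = -0.555551.
D < 0, so the roots are the complex-conjugate pair z = (-b +/- i sqrt(-D)) / (2a) = -1.3139 +/- 1.6133i.
For a conjugate pair |z|^2 = z * conj(z) = (product of roots) = c/a = 1/(0.231) = 4.329004, so |z| = sqrt(4.329004) = 2.0806 for both roots.
Moduli of all roots: 2.0806, 2.0806.
All moduli strictly greater than 1? Yes.
Verdict: Stationary.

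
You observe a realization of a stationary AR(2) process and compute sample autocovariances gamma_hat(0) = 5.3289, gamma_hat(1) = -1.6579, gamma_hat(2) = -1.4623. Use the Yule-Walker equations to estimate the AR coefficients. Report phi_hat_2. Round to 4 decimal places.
\hat\phi_{2} = -0.4110

The Yule-Walker equations for an AR(p) process read, in matrix form,
  Gamma_p phi = r_p,   with   (Gamma_p)_{ij} = gamma(|i - j|),
                       (r_p)_i = gamma(i),   i,j = 1..p.
Substitute the sample gammas (Toeplitz matrix and right-hand side of size 2):
  Gamma_p = [[5.3289, -1.6579], [-1.6579, 5.3289]]
  r_p     = [-1.6579, -1.4623]
Written out:
  5.3289 phi_1 - 1.6579 phi_2 = -1.6579
  -1.6579 phi_1 + 5.3289 phi_2 = -1.4623
Solve by Cramer's rule:
  det = gamma(0)^2 - gamma(1)^2 = (5.3289)^2 - (-1.6579)^2 = 28.39717521 - 2.74863241 = 25.6485428
  phi_hat_1 = [gamma(1) gamma(0) - gamma(1) gamma(2)] / det = [(-1.6579)(5.3289) - (-1.6579)(-1.4623)] / 25.6485428 = -11.25913048 / 25.6485428 = -0.439
  phi_hat_2 = [gamma(0) gamma(2) - gamma(1)^2] / det = [(5.3289)(-1.4623) - (-1.6579)^2] / 25.6485428 = -10.54108288 / 25.6485428 = -0.411
So phi_hat = [-0.4390, -0.4110].
Therefore phi_hat_2 = -0.4110.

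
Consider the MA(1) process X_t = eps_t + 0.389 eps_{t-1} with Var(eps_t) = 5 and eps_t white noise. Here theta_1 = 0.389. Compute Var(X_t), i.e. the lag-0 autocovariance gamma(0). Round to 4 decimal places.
\gamma(0) = 5.7566

For an MA(q) process X_t = eps_t + sum_i theta_i eps_{t-i} with
Var(eps_t) = sigma^2, the variance is
  gamma(0) = sigma^2 * (1 + sum_i theta_i^2).
  sum_i theta_i^2 = (0.389)^2 = 0.151321.
  gamma(0) = 5 * (1 + 0.151321) = 5 * 1.151321 = 5.756605, which rounds to 5.7566.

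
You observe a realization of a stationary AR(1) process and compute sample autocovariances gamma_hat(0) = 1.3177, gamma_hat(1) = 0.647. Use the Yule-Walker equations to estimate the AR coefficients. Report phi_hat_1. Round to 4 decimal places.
\hat\phi_{1} = 0.4910

The Yule-Walker equations for an AR(p) process read, in matrix form,
  Gamma_p phi = r_p,   with   (Gamma_p)_{ij} = gamma(|i - j|),
                       (r_p)_i = gamma(i),   i,j = 1..p.
Substitute the sample gammas (Toeplitz matrix and right-hand side of size 1):
  Gamma_p = [[1.3177]]
  r_p     = [0.647]
With p = 1 this is the single equation gamma(0) phi_1 = gamma(1):
  phi_hat_1 = gamma(1) / gamma(0) = 0.647 / 1.3177 = 0.4910.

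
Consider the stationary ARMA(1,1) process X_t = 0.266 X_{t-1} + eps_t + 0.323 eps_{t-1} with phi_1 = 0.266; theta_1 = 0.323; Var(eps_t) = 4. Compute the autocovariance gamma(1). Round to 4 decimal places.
\gamma(1) = 2.7532

Multiply the model equation by X_{t-k} and take expectations. With theta_0 = psi_0 = 1 and psi_j the MA(infinity) weights, this gives
  gamma(k) - sum_i phi_i gamma(k-i) = c_k,
  c_k = sigma^2 * sum_{j=k..q} theta_j psi_{j-k}   (c_k = 0 for k > q),
using gamma(-m) = gamma(m).
psi-weights needed (psi_j = theta_j + sum_i phi_i psi_{j-i}):
  psi_1 = theta_1 + phi_1 = 0.323 + (0.266) = 0.589
Right-hand sides:
  c_0 = sigma^2 (1 + theta_1 psi_1) = 4 * (1 + (0.323)(0.589)) = 4 * 1.190247 = 4.760988
  c_1 = sigma^2 theta_1 = 4 * (0.323) = 1.292
  c_2 = 0
Equations for k = 0 and k = 1 (AR order 1):
  gamma(0) = phi_1 gamma(1) + c_0
  gamma(1) = phi_1 gamma(0) + c_1
Substituting the second into the first: gamma(0) (1 - phi_1^2) = c_0 + phi_1 c_1, so
  gamma(0) = (c_0 + phi_1 c_1) / (1 - phi_1^2) = (4.760988 + (0.266)(1.292)) / (1 - (0.266)^2) = 5.10466 / 0.929244 = 5.493347.
  gamma(1) = phi_1 gamma(0) + c_1 = (0.266)(5.493347) + (1.292) = 2.75323.
Therefore gamma(1) = 2.7532 (to 4 decimal places).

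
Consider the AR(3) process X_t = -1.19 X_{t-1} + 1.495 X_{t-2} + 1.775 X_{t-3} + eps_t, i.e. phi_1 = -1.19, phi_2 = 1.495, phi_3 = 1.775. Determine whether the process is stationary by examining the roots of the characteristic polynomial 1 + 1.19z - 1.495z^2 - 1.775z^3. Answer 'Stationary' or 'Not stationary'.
\text{Not stationary}

The AR(p) characteristic polynomial is P(z) = 1 + 1.19z - 1.495z^2 - 1.775z^3.
Stationarity requires all roots to lie outside the unit circle, i.e. |z| > 1 for every root.
Degree 3: look for a simple real root z0 first, then factor out (1 - z/z0) and solve the remaining quadratic.
Testing z0 = -0.8: P(-0.8) = 1 + (1.19)(-0.8) + (-1.495)(-0.8)^2 + (-1.775)(-0.8)^3
  = 1 + (-0.952) + (-0.9568) + (0.9088) = 0.  So z_0 = -0.8 is a root, |z_0| = 0.8.
Divide out the factor (1 + 1.25 z) = (1 - z/z0) (since 1/z0 = -1.25):
  P(z) = (1 + 1.25 z)(1 + (-0.06) z + (-1.42) z^2)
  [check: z-coef -0.06 - (-1.25) = 1.19; z^2-coef -1.42 - (-1.25)(-0.06) = -1.495; z^3-coef -(-1.25)(-1.42) = -1.775.]
Remaining roots from the quadratic factor 1 + (-0.06) z + (-1.42) z^2:
  Set 1 + (-0.06) z + (-1.42) z^2 = 0, i.e. a z^2 + b z + c = 0 with a = -1.42, b = -0.06, c = 1.
  Discriminant D = b^2 - 4ac = (-0.06)^2 - 4*(-1.42)*1 = 0.0036 - (-5.68) = 5.6836.
  D >= 0, so the roots are real: z = (-b +/- sqrt(D)) / (2a) = (0.06 +/- 2.38403) / (-2.84).
    z_1 = (0.06 + 2.38403) / (-2.84) = -0.8606,   |z_1| = 0.8606.
    z_2 = (0.06 - 2.38403) / (-2.84) = 0.8183,   |z_2| = 0.8183.
Moduli of all roots: 0.8000, 0.8606, 0.8183.
All moduli strictly greater than 1? No.
Verdict: Not stationary.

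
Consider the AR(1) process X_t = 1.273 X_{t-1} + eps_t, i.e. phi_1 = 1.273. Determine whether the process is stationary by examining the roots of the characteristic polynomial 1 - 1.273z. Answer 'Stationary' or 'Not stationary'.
\text{Not stationary}

The AR(p) characteristic polynomial is P(z) = 1 - 1.273z.
Stationarity requires all roots to lie outside the unit circle, i.e. |z| > 1 for every root.
This is linear in z: 1 + (-1.273) z = 0  =>  z = -1/(-1.273) = 0.785546,  |z| = 0.785546.
Moduli of all roots: 0.7855.
All moduli strictly greater than 1? No.
Verdict: Not stationary.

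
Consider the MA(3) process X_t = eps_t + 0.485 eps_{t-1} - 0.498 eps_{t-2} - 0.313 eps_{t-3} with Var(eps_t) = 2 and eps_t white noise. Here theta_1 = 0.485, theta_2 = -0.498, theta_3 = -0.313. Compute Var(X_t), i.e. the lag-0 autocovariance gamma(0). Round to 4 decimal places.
\gamma(0) = 3.1624

For an MA(q) process X_t = eps_t + sum_i theta_i eps_{t-i} with
Var(eps_t) = sigma^2, the variance is
  gamma(0) = sigma^2 * (1 + sum_i theta_i^2).
  sum_i theta_i^2 = (0.485)^2 + (-0.498)^2 + (-0.313)^2 = 0.235225 + 0.248004 + 0.097969 = 0.581198.
  gamma(0) = 2 * (1 + 0.581198) = 2 * 1.581198 = 3.162396, which rounds to 3.1624.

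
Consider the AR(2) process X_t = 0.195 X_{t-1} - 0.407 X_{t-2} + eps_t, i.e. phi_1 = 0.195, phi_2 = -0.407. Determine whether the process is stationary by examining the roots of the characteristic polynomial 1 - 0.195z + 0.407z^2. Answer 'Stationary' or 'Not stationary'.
\text{Stationary}

The AR(p) characteristic polynomial is P(z) = 1 - 0.195z + 0.407z^2.
Stationarity requires all roots to lie outside the unit circle, i.e. |z| > 1 for every root.
Set 1 + (-0.195) z + (0.407) z^2 = 0, i.e. a z^2 + b z + c = 0 with a = 0.407, b = -0.195, c = 1.
Discriminant D = b^2 - 4ac = (-0.195)^2 - 4*(0.407)*1 = 0.038025 - (1.628) = -1.589975.
D < 0, so the roots are the complex-conjugate pair z = (-b +/- i sqrt(-D)) / (2a) = 0.2396 +/- 1.5491i.
For a conjugate pair |z|^2 = z * conj(z) = (product of roots) = c/a = 1/(0.407) = 2.457002, so |z| = sqrt(2.457002) = 1.5675 for both roots.
Moduli of all roots: 1.5675, 1.5675.
All moduli strictly greater than 1? Yes.
Verdict: Stationary.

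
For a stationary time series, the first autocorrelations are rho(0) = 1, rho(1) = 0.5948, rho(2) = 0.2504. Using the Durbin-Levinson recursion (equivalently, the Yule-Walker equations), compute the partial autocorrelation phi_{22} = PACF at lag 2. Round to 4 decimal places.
\phi_{22} = -0.1600

The PACF at lag k is phi_{kk}, the last component of the solution
to the Yule-Walker system G_k phi = r_k where
  (G_k)_{ij} = rho(|i - j|), (r_k)_i = rho(i), i,j = 1..k.
Equivalently, Durbin-Levinson gives phi_{kk} iteratively:
  phi_{11} = rho(1)
  phi_{kk} = [rho(k) - sum_{j=1..k-1} phi_{k-1,j} rho(k-j)]
            / [1 - sum_{j=1..k-1} phi_{k-1,j} rho(j)],
  phi_{k,j} = phi_{k-1,j} - phi_{kk} phi_{k-1,k-j},  j = 1..k-1.
Step k = 1:
  phi_11 = rho(1) = 0.5948.
Step k = 2:
  phi_22 = [rho(2) - phi_11 rho(1)] / [1 - phi_11 rho(1)] = [0.2504 - (0.5948)(0.5948)] / [1 - (0.5948)(0.5948)]
         = -0.10338704 / 0.64621296 = -0.16.
Therefore phi_{22} = -0.1600.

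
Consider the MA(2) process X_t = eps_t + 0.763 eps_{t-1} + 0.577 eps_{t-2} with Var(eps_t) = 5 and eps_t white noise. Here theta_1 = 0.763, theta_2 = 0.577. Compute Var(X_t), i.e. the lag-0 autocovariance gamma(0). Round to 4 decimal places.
\gamma(0) = 9.5755

For an MA(q) process X_t = eps_t + sum_i theta_i eps_{t-i} with
Var(eps_t) = sigma^2, the variance is
  gamma(0) = sigma^2 * (1 + sum_i theta_i^2).
  sum_i theta_i^2 = (0.763)^2 + (0.577)^2 = 0.582169 + 0.332929 = 0.915098.
  gamma(0) = 5 * (1 + 0.915098) = 5 * 1.915098 = 9.57549, which rounds to 9.5755.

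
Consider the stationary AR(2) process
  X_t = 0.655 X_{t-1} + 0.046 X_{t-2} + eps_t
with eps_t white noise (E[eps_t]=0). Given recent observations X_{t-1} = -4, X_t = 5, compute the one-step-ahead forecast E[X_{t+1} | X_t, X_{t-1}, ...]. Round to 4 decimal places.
E[X_{t+1} \mid \mathcal F_t] = 3.0910

For an AR(p) model X_t = c + sum_i phi_i X_{t-i} + eps_t, the
one-step-ahead conditional mean is
  E[X_{t+1} | X_t, ...] = c + sum_i phi_i X_{t+1-i}.
Substitute known values:
  E[X_{t+1} | ...] = (0.655) * (5) + (0.046) * (-4)
                   = 3.0910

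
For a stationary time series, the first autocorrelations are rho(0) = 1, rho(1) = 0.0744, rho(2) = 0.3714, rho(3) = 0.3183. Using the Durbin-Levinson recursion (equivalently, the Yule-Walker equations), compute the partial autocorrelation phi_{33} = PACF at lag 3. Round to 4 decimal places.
\phi_{33} = 0.3180

The PACF at lag k is phi_{kk}, the last component of the solution
to the Yule-Walker system G_k phi = r_k where
  (G_k)_{ij} = rho(|i - j|), (r_k)_i = rho(i), i,j = 1..k.
Equivalently, Durbin-Levinson gives phi_{kk} iteratively:
  phi_{11} = rho(1)
  phi_{kk} = [rho(k) - sum_{j=1..k-1} phi_{k-1,j} rho(k-j)]
            / [1 - sum_{j=1..k-1} phi_{k-1,j} rho(j)],
  phi_{k,j} = phi_{k-1,j} - phi_{kk} phi_{k-1,k-j},  j = 1..k-1.
Step k = 1:
  phi_11 = rho(1) = 0.0744.
Step k = 2:
  phi_22 = [rho(2) - phi_11 rho(1)] / [1 - phi_11 rho(1)] = [0.3714 - (0.0744)(0.0744)] / [1 - (0.0744)(0.0744)]
         = 0.36586464 / 0.99446464 = 0.367901.
  Update: phi_21 = phi_11 - phi_22 phi_11 = 0.0744 - (0.367901)(0.0744) = 0.047028.
Step k = 3:
  phi_33 = [rho(3) - phi_21 rho(2) - phi_22 rho(1)] / [1 - phi_21 rho(1) - phi_22 rho(2)]
    numerator   = 0.3183 - (0.047028)(0.3714) - (0.367901)(0.0744) = 0.2734619
    denominator = 1 - (0.047028)(0.0744) - (0.367901)(0.3714) = 0.85986263
  phi_33 = 0.2734619 / 0.85986263 = 0.318.
Therefore phi_{33} = 0.3180.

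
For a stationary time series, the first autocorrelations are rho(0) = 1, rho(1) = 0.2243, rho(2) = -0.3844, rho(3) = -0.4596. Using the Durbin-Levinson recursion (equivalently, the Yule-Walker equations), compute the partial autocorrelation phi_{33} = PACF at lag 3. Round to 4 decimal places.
\phi_{33} = -0.3080

The PACF at lag k is phi_{kk}, the last component of the solution
to the Yule-Walker system G_k phi = r_k where
  (G_k)_{ij} = rho(|i - j|), (r_k)_i = rho(i), i,j = 1..k.
Equivalently, Durbin-Levinson gives phi_{kk} iteratively:
  phi_{11} = rho(1)
  phi_{kk} = [rho(k) - sum_{j=1..k-1} phi_{k-1,j} rho(k-j)]
            / [1 - sum_{j=1..k-1} phi_{k-1,j} rho(j)],
  phi_{k,j} = phi_{k-1,j} - phi_{kk} phi_{k-1,k-j},  j = 1..k-1.
Step k = 1:
  phi_11 = rho(1) = 0.2243.
Step k = 2:
  phi_22 = [rho(2) - phi_11 rho(1)] / [1 - phi_11 rho(1)] = [-0.3844 - (0.2243)(0.2243)] / [1 - (0.2243)(0.2243)]
         = -0.43471049 / 0.94968951 = -0.45774.
  Update: phi_21 = phi_11 - phi_22 phi_11 = 0.2243 - (-0.45774)(0.2243) = 0.326971.
Step k = 3:
  phi_33 = [rho(3) - phi_21 rho(2) - phi_22 rho(1)] / [1 - phi_21 rho(1) - phi_22 rho(2)]
    numerator   = -0.4596 - (0.326971)(-0.3844) - (-0.45774)(0.2243) = -0.23124136
    denominator = 1 - (0.326971)(0.2243) - (-0.45774)(-0.3844) = 0.75070531
  phi_33 = -0.23124136 / 0.75070531 = -0.308.
Therefore phi_{33} = -0.3080.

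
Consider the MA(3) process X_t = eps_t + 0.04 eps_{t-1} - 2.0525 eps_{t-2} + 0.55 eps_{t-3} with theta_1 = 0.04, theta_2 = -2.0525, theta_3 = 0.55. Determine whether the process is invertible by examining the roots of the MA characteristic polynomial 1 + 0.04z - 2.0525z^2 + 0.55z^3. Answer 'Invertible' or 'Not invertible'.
\text{Not invertible}

The MA(q) characteristic polynomial is P(z) = 1 + 0.04z - 2.0525z^2 + 0.55z^3.
Invertibility requires all roots to lie outside the unit circle, i.e. |z| > 1 for every root.
Degree 3: look for a simple real root z0 first, then factor out (1 - z/z0) and solve the remaining quadratic.
Testing z0 = 0.8: P(0.8) = 1 + (0.04)(0.8) + (-2.0525)(0.8)^2 + (0.55)(0.8)^3
  = 1 + (0.032) + (-1.3136) + (0.2816) = 0.  So z_0 = 0.8 is a root, |z_0| = 0.8.
Divide out the factor (1 - 1.25 z) = (1 - z/z0) (since 1/z0 = 1.25):
  P(z) = (1 - 1.25 z)(1 + (1.29) z + (-0.44) z^2)
  [check: z-coef 1.29 - (1.25) = 0.04; z^2-coef -0.44 - (1.25)(1.29) = -2.0525; z^3-coef -(1.25)(-0.44) = 0.55.]
Remaining roots from the quadratic factor 1 + (1.29) z + (-0.44) z^2:
  Set 1 + (1.29) z + (-0.44) z^2 = 0, i.e. a z^2 + b z + c = 0 with a = -0.44, b = 1.29, c = 1.
  Discriminant D = b^2 - 4ac = (1.29)^2 - 4*(-0.44)*1 = 1.6641 - (-1.76) = 3.4241.
  D >= 0, so the roots are real: z = (-b +/- sqrt(D)) / (2a) = (-1.29 +/- 1.850432) / (-0.88).
    z_1 = (-1.29 + 1.850432) / (-0.88) = -0.6369,   |z_1| = 0.6369.
    z_2 = (-1.29 - 1.850432) / (-0.88) = 3.5687,   |z_2| = 3.5687.
Moduli of all roots: 0.8000, 0.6369, 3.5687.
All moduli strictly greater than 1? No.
Verdict: Not invertible.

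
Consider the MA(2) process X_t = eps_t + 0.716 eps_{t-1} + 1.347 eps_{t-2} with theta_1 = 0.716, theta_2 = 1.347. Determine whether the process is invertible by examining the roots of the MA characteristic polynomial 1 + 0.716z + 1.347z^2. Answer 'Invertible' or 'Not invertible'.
\text{Not invertible}

The MA(q) characteristic polynomial is P(z) = 1 + 0.716z + 1.347z^2.
Invertibility requires all roots to lie outside the unit circle, i.e. |z| > 1 for every root.
Set 1 + (0.716) z + (1.347) z^2 = 0, i.e. a z^2 + b z + c = 0 with a = 1.347, b = 0.716, c = 1.
Discriminant D = b^2 - 4ac = (0.716)^2 - 4*(1.347)*1 = 0.512656 - (5.388) = -4.875344.
D < 0, so the roots are the complex-conjugate pair z = (-b +/- i sqrt(-D)) / (2a) = -0.2658 +/- 0.8196i.
For a conjugate pair |z|^2 = z * conj(z) = (product of roots) = c/a = 1/(1.347) = 0.74239, so |z| = sqrt(0.74239) = 0.8616 for both roots.
Moduli of all roots: 0.8616, 0.8616.
All moduli strictly greater than 1? No.
Verdict: Not invertible.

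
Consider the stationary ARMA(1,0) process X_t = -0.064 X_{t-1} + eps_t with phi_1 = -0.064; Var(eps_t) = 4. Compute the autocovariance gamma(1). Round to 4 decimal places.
\gamma(1) = -0.2571

Multiply the model equation by X_{t-k} and take expectations. With theta_0 = psi_0 = 1 and psi_j the MA(infinity) weights, this gives
  gamma(k) - sum_i phi_i gamma(k-i) = c_k,
  c_k = sigma^2 * sum_{j=k..q} theta_j psi_{j-k}   (c_k = 0 for k > q),
using gamma(-m) = gamma(m).
Pure AR (q = 0): c_0 = sigma^2 = 4, c_k = 0 for k >= 1.
Equations for k = 0 and k = 1 (AR order 1):
  gamma(0) = phi_1 gamma(1) + c_0
  gamma(1) = phi_1 gamma(0) + c_1
Substituting the second into the first: gamma(0) (1 - phi_1^2) = c_0 + phi_1 c_1, so
  gamma(0) = c_0 / (1 - phi_1^2) = 4 / (1 - (-0.064)^2) = 4 / 0.995904 = 4.016451.
  gamma(1) = phi_1 gamma(0) = (-0.064)(4.016451) = -0.257053.
Therefore gamma(1) = -0.2571 (to 4 decimal places).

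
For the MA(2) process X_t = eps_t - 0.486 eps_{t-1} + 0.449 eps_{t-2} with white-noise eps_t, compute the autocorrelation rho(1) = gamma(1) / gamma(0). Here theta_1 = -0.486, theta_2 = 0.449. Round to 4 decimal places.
\rho(1) = -0.4898

For an MA(q) process with theta_0 = 1, the autocovariance is
  gamma(k) = sigma^2 * sum_{i=0..q-k} theta_i * theta_{i+k},
and rho(k) = gamma(k) / gamma(0). Sigma^2 cancels.
  numerator   = (1)*(-0.486) + (-0.486)*(0.449) = -0.704214.
  denominator = (1)^2 + (-0.486)^2 + (0.449)^2 = 1.437797.
  rho(1) = -0.704214 / 1.437797 = -0.4898.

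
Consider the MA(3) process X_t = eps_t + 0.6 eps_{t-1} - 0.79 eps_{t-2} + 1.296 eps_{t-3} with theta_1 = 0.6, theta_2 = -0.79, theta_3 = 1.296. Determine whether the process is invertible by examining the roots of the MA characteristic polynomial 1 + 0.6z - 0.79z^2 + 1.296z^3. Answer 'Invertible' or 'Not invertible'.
\text{Not invertible}

The MA(q) characteristic polynomial is P(z) = 1 + 0.6z - 0.79z^2 + 1.296z^3.
Invertibility requires all roots to lie outside the unit circle, i.e. |z| > 1 for every root.
Degree 3: look for a simple real root z0 first, then factor out (1 - z/z0) and solve the remaining quadratic.
Testing z0 = -0.625: P(-0.625) = 1 + (0.6)(-0.625) + (-0.79)(-0.625)^2 + (1.296)(-0.625)^3
  = 1 + (-0.375) + (-0.308594) + (-0.316406) = 0.  So z_0 = -0.625 is a root, |z_0| = 0.625.
Divide out the factor (1 + 1.6 z) = (1 - z/z0) (since 1/z0 = -1.6):
  P(z) = (1 + 1.6 z)(1 + (-1) z + (0.81) z^2)
  [check: z-coef -1 - (-1.6) = 0.6; z^2-coef 0.81 - (-1.6)(-1) = -0.79; z^3-coef -(-1.6)(0.81) = 1.296.]
Remaining roots from the quadratic factor 1 + (-1) z + (0.81) z^2:
  Set 1 + (-1) z + (0.81) z^2 = 0, i.e. a z^2 + b z + c = 0 with a = 0.81, b = -1, c = 1.
  Discriminant D = b^2 - 4ac = (-1)^2 - 4*(0.81)*1 = 1 - (3.24) = -2.24.
  D < 0, so the roots are the complex-conjugate pair z = (-b +/- i sqrt(-D)) / (2a) = 0.6173 +/- 0.9239i.
  For a conjugate pair |z|^2 = z * conj(z) = (product of roots) = c/a = 1/(0.81) = 1.234568, so |z| = sqrt(1.234568) = 1.1111 for both roots.
Moduli of all roots: 0.6250, 1.1111, 1.1111.
All moduli strictly greater than 1? No.
Verdict: Not invertible.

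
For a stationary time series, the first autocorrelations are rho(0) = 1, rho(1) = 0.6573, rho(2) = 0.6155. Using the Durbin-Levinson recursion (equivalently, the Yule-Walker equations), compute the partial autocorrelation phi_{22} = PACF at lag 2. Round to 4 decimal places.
\phi_{22} = 0.3230

The PACF at lag k is phi_{kk}, the last component of the solution
to the Yule-Walker system G_k phi = r_k where
  (G_k)_{ij} = rho(|i - j|), (r_k)_i = rho(i), i,j = 1..k.
Equivalently, Durbin-Levinson gives phi_{kk} iteratively:
  phi_{11} = rho(1)
  phi_{kk} = [rho(k) - sum_{j=1..k-1} phi_{k-1,j} rho(k-j)]
            / [1 - sum_{j=1..k-1} phi_{k-1,j} rho(j)],
  phi_{k,j} = phi_{k-1,j} - phi_{kk} phi_{k-1,k-j},  j = 1..k-1.
Step k = 1:
  phi_11 = rho(1) = 0.6573.
Step k = 2:
  phi_22 = [rho(2) - phi_11 rho(1)] / [1 - phi_11 rho(1)] = [0.6155 - (0.6573)(0.6573)] / [1 - (0.6573)(0.6573)]
         = 0.18345671 / 0.56795671 = 0.323.
Therefore phi_{22} = 0.3230.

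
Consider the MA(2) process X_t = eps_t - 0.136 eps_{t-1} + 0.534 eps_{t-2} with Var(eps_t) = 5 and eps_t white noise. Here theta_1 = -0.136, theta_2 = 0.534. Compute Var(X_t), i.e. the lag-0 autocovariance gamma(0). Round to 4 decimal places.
\gamma(0) = 6.5183

For an MA(q) process X_t = eps_t + sum_i theta_i eps_{t-i} with
Var(eps_t) = sigma^2, the variance is
  gamma(0) = sigma^2 * (1 + sum_i theta_i^2).
  sum_i theta_i^2 = (-0.136)^2 + (0.534)^2 = 0.018496 + 0.285156 = 0.303652.
  gamma(0) = 5 * (1 + 0.303652) = 5 * 1.303652 = 6.51826, which rounds to 6.5183.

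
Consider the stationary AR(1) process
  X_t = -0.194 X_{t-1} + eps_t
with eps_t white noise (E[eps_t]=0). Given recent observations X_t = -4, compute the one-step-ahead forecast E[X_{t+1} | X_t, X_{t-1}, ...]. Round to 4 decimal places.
E[X_{t+1} \mid \mathcal F_t] = 0.7760

For an AR(p) model X_t = c + sum_i phi_i X_{t-i} + eps_t, the
one-step-ahead conditional mean is
  E[X_{t+1} | X_t, ...] = c + sum_i phi_i X_{t+1-i}.
Substitute known values:
  E[X_{t+1} | ...] = (-0.194) * (-4)
                   = 0.7760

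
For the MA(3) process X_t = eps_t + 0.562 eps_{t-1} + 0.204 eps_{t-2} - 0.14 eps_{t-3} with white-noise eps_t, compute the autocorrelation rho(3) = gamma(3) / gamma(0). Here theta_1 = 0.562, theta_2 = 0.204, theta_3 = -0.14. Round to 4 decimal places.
\rho(3) = -0.1017

For an MA(q) process with theta_0 = 1, the autocovariance is
  gamma(k) = sigma^2 * sum_{i=0..q-k} theta_i * theta_{i+k},
and rho(k) = gamma(k) / gamma(0). Sigma^2 cancels.
  numerator   = (1)*(-0.14) = -0.14.
  denominator = (1)^2 + (0.562)^2 + (0.204)^2 + (-0.14)^2 = 1.37706.
  rho(3) = -0.14 / 1.37706 = -0.1017.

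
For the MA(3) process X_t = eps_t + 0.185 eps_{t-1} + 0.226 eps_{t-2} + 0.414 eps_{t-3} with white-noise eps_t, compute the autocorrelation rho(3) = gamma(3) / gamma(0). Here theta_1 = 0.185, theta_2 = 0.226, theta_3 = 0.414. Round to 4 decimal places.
\rho(3) = 0.3294

For an MA(q) process with theta_0 = 1, the autocovariance is
  gamma(k) = sigma^2 * sum_{i=0..q-k} theta_i * theta_{i+k},
and rho(k) = gamma(k) / gamma(0). Sigma^2 cancels.
  numerator   = (1)*(0.414) = 0.414.
  denominator = (1)^2 + (0.185)^2 + (0.226)^2 + (0.414)^2 = 1.256697.
  rho(3) = 0.414 / 1.256697 = 0.3294.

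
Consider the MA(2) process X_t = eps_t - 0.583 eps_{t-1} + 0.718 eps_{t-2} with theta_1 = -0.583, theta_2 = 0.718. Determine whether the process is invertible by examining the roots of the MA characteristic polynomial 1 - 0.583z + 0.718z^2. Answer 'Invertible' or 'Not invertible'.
\text{Invertible}

The MA(q) characteristic polynomial is P(z) = 1 - 0.583z + 0.718z^2.
Invertibility requires all roots to lie outside the unit circle, i.e. |z| > 1 for every root.
Set 1 + (-0.583) z + (0.718) z^2 = 0, i.e. a z^2 + b z + c = 0 with a = 0.718, b = -0.583, c = 1.
Discriminant D = b^2 - 4ac = (-0.583)^2 - 4*(0.718)*1 = 0.339889 - (2.872) = -2.532111.
D < 0, so the roots are the complex-conjugate pair z = (-b +/- i sqrt(-D)) / (2a) = 0.406 +/- 1.1081i.
For a conjugate pair |z|^2 = z * conj(z) = (product of roots) = c/a = 1/(0.718) = 1.392758, so |z| = sqrt(1.392758) = 1.1802 for both roots.
Moduli of all roots: 1.1802, 1.1802.
All moduli strictly greater than 1? Yes.
Verdict: Invertible.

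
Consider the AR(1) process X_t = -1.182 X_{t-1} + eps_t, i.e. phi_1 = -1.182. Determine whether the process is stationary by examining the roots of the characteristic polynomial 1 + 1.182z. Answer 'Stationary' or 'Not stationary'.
\text{Not stationary}

The AR(p) characteristic polynomial is P(z) = 1 + 1.182z.
Stationarity requires all roots to lie outside the unit circle, i.e. |z| > 1 for every root.
This is linear in z: 1 + (1.182) z = 0  =>  z = -1/(1.182) = -0.846024,  |z| = 0.846024.
Moduli of all roots: 0.8460.
All moduli strictly greater than 1? No.
Verdict: Not stationary.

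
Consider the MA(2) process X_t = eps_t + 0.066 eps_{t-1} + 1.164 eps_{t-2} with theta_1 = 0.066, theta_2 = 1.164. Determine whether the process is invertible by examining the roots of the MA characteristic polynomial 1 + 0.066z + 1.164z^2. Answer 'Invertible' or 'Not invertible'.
\text{Not invertible}

The MA(q) characteristic polynomial is P(z) = 1 + 0.066z + 1.164z^2.
Invertibility requires all roots to lie outside the unit circle, i.e. |z| > 1 for every root.
Set 1 + (0.066) z + (1.164) z^2 = 0, i.e. a z^2 + b z + c = 0 with a = 1.164, b = 0.066, c = 1.
Discriminant D = b^2 - 4ac = (0.066)^2 - 4*(1.164)*1 = 0.004356 - (4.656) = -4.651644.
D < 0, so the roots are the complex-conjugate pair z = (-b +/- i sqrt(-D)) / (2a) = -0.0284 +/- 0.9264i.
For a conjugate pair |z|^2 = z * conj(z) = (product of roots) = c/a = 1/(1.164) = 0.859107, so |z| = sqrt(0.859107) = 0.9269 for both roots.
Moduli of all roots: 0.9269, 0.9269.
All moduli strictly greater than 1? No.
Verdict: Not invertible.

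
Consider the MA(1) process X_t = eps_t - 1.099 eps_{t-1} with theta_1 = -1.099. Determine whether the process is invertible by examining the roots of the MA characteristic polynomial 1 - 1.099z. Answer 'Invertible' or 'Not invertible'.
\text{Not invertible}

The MA(q) characteristic polynomial is P(z) = 1 - 1.099z.
Invertibility requires all roots to lie outside the unit circle, i.e. |z| > 1 for every root.
This is linear in z: 1 + (-1.099) z = 0  =>  z = -1/(-1.099) = 0.909918,  |z| = 0.909918.
Moduli of all roots: 0.9099.
All moduli strictly greater than 1? No.
Verdict: Not invertible.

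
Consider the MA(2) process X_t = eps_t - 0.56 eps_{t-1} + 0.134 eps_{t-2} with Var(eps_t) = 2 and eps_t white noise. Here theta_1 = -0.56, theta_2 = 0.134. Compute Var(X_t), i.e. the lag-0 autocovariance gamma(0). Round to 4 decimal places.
\gamma(0) = 2.6631

For an MA(q) process X_t = eps_t + sum_i theta_i eps_{t-i} with
Var(eps_t) = sigma^2, the variance is
  gamma(0) = sigma^2 * (1 + sum_i theta_i^2).
  sum_i theta_i^2 = (-0.56)^2 + (0.134)^2 = 0.3136 + 0.017956 = 0.331556.
  gamma(0) = 2 * (1 + 0.331556) = 2 * 1.331556 = 2.663112, which rounds to 2.6631.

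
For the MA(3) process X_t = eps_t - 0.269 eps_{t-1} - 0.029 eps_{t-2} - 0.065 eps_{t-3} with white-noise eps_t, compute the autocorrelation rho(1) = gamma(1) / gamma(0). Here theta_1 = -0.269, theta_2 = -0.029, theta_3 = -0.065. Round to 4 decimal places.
\rho(1) = -0.2407

For an MA(q) process with theta_0 = 1, the autocovariance is
  gamma(k) = sigma^2 * sum_{i=0..q-k} theta_i * theta_{i+k},
and rho(k) = gamma(k) / gamma(0). Sigma^2 cancels.
  numerator   = (1)*(-0.269) + (-0.269)*(-0.029) + (-0.029)*(-0.065) = -0.259314.
  denominator = (1)^2 + (-0.269)^2 + (-0.029)^2 + (-0.065)^2 = 1.077427.
  rho(1) = -0.259314 / 1.077427 = -0.2407.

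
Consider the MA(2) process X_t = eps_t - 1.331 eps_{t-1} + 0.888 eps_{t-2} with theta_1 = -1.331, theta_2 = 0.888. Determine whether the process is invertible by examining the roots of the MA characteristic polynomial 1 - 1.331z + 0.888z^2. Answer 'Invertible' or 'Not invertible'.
\text{Invertible}

The MA(q) characteristic polynomial is P(z) = 1 - 1.331z + 0.888z^2.
Invertibility requires all roots to lie outside the unit circle, i.e. |z| > 1 for every root.
Set 1 + (-1.331) z + (0.888) z^2 = 0, i.e. a z^2 + b z + c = 0 with a = 0.888, b = -1.331, c = 1.
Discriminant D = b^2 - 4ac = (-1.331)^2 - 4*(0.888)*1 = 1.771561 - (3.552) = -1.780439.
D < 0, so the roots are the complex-conjugate pair z = (-b +/- i sqrt(-D)) / (2a) = 0.7494 +/- 0.7513i.
For a conjugate pair |z|^2 = z * conj(z) = (product of roots) = c/a = 1/(0.888) = 1.126126, so |z| = sqrt(1.126126) = 1.0612 for both roots.
Moduli of all roots: 1.0612, 1.0612.
All moduli strictly greater than 1? Yes.
Verdict: Invertible.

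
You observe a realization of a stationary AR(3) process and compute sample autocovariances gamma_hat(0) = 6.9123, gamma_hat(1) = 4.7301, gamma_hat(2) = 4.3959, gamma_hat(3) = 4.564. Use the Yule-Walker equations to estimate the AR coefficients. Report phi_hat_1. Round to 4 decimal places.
\hat\phi_{1} = 0.3720

The Yule-Walker equations for an AR(p) process read, in matrix form,
  Gamma_p phi = r_p,   with   (Gamma_p)_{ij} = gamma(|i - j|),
                       (r_p)_i = gamma(i),   i,j = 1..p.
Substitute the sample gammas (Toeplitz matrix and right-hand side of size 3):
  Gamma_p = [[6.9123, 4.7301, 4.3959], [4.7301, 6.9123, 4.7301], [4.3959, 4.7301, 6.9123]]
  r_p     = [4.7301, 4.3959, 4.564]
Written out (R1..R3):
  (R1) 6.9123 phi_1 + 4.7301 phi_2 + 4.3959 phi_3 = 4.7301
  (R2) 4.7301 phi_1 + 6.9123 phi_2 + 4.7301 phi_3 = 4.3959
  (R3) 4.3959 phi_1 + 4.7301 phi_2 + 6.9123 phi_3 = 4.564
Gaussian elimination:
  R2 <- R2 - (4.7301/6.9123) R1 = R2 - (0.684302) R1:  3.675484 phi_2 + 1.721977 phi_3 = 1.159084
  R3 <- R3 - (4.3959/6.9123) R1 = R3 - (0.635953) R1:  1.721977 phi_2 + 4.116713 phi_3 = 1.555877
  R3 <- R3 - (1.721977/3.675484) R2 = R3 - (0.468504) R2:  3.30996 phi_3 = 1.012842
Back-substitution:
  phi_hat_3 = 1.012842 / 3.30996 = 0.305998
  phi_hat_2 = (1.159084 - (1.721977)(0.305998)) / 3.675484 = 0.171994
  phi_hat_1 = (4.7301 - (4.7301)(0.171994) - (4.3959)(0.305998)) / 6.9123 = 0.372005
So phi_hat = [0.3720, 0.1720, 0.3060].
Therefore phi_hat_1 = 0.3720.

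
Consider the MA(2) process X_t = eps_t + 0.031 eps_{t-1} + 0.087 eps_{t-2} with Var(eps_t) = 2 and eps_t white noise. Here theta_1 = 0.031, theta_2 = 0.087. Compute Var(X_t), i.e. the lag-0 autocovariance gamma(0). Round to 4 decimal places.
\gamma(0) = 2.0171

For an MA(q) process X_t = eps_t + sum_i theta_i eps_{t-i} with
Var(eps_t) = sigma^2, the variance is
  gamma(0) = sigma^2 * (1 + sum_i theta_i^2).
  sum_i theta_i^2 = (0.031)^2 + (0.087)^2 = 0.000961 + 0.007569 = 0.00853.
  gamma(0) = 2 * (1 + 0.00853) = 2 * 1.00853 = 2.01706, which rounds to 2.0171.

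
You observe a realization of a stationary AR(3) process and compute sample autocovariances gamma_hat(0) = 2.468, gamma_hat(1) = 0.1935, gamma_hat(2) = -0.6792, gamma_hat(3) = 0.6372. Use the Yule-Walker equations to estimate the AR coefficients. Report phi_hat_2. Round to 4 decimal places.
\hat\phi_{2} = -0.3170

The Yule-Walker equations for an AR(p) process read, in matrix form,
  Gamma_p phi = r_p,   with   (Gamma_p)_{ij} = gamma(|i - j|),
                       (r_p)_i = gamma(i),   i,j = 1..p.
Substitute the sample gammas (Toeplitz matrix and right-hand side of size 3):
  Gamma_p = [[2.468, 0.1935, -0.6792], [0.1935, 2.468, 0.1935], [-0.6792, 0.1935, 2.468]]
  r_p     = [0.1935, -0.6792, 0.6372]
Written out (R1..R3):
  (R1) 2.468 phi_1 + 0.1935 phi_2 - 0.6792 phi_3 = 0.1935
  (R2) 0.1935 phi_1 + 2.468 phi_2 + 0.1935 phi_3 = -0.6792
  (R3) -0.6792 phi_1 + 0.1935 phi_2 + 2.468 phi_3 = 0.6372
Gaussian elimination:
  R2 <- R2 - (0.1935/2.468) R1 = R2 - (0.078404) R1:  2.452829 phi_2 + 0.246752 phi_3 = -0.694371
  R3 <- R3 - (-0.6792/2.468) R1 = R3 - (-0.275203) R1:  0.246752 phi_2 + 2.281082 phi_3 = 0.690452
  R3 <- R3 - (0.246752/2.452829) R2 = R3 - (0.100599) R2:  2.256259 phi_3 = 0.760305
Back-substitution:
  phi_hat_3 = 0.760305 / 2.256259 = 0.336976
  phi_hat_2 = (-0.694371 - (0.246752)(0.336976)) / 2.452829 = -0.316989
  phi_hat_1 = (0.1935 - (0.1935)(-0.316989) - (-0.6792)(0.336976)) / 2.468 = 0.195993
So phi_hat = [0.1960, -0.3170, 0.3370].
Therefore phi_hat_2 = -0.3170.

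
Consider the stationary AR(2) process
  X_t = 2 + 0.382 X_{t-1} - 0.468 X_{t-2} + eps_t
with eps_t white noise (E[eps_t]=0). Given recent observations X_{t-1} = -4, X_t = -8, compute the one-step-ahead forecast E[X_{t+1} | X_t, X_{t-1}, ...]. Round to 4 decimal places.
E[X_{t+1} \mid \mathcal F_t] = 0.8160

For an AR(p) model X_t = c + sum_i phi_i X_{t-i} + eps_t, the
one-step-ahead conditional mean is
  E[X_{t+1} | X_t, ...] = c + sum_i phi_i X_{t+1-i}.
Substitute known values:
  E[X_{t+1} | ...] = 2 + (0.382) * (-8) + (-0.468) * (-4)
                   = 0.8160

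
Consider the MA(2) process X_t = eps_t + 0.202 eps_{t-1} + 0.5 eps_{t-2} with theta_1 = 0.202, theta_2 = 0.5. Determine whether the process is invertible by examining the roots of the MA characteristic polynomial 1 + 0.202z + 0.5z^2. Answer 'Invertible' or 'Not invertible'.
\text{Invertible}

The MA(q) characteristic polynomial is P(z) = 1 + 0.202z + 0.5z^2.
Invertibility requires all roots to lie outside the unit circle, i.e. |z| > 1 for every root.
Set 1 + (0.202) z + (0.5) z^2 = 0, i.e. a z^2 + b z + c = 0 with a = 0.5, b = 0.202, c = 1.
Discriminant D = b^2 - 4ac = (0.202)^2 - 4*(0.5)*1 = 0.040804 - (2) = -1.959196.
D < 0, so the roots are the complex-conjugate pair z = (-b +/- i sqrt(-D)) / (2a) = -0.202 +/- 1.3997i.
For a conjugate pair |z|^2 = z * conj(z) = (product of roots) = c/a = 1/(0.5) = 2, so |z| = sqrt(2) = 1.4142 for both roots.
Moduli of all roots: 1.4142, 1.4142.
All moduli strictly greater than 1? Yes.
Verdict: Invertible.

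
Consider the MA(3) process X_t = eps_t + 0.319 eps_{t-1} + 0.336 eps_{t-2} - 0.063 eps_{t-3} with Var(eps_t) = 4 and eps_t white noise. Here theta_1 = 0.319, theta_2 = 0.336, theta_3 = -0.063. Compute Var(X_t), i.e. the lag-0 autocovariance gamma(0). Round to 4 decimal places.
\gamma(0) = 4.8745

For an MA(q) process X_t = eps_t + sum_i theta_i eps_{t-i} with
Var(eps_t) = sigma^2, the variance is
  gamma(0) = sigma^2 * (1 + sum_i theta_i^2).
  sum_i theta_i^2 = (0.319)^2 + (0.336)^2 + (-0.063)^2 = 0.101761 + 0.112896 + 0.003969 = 0.218626.
  gamma(0) = 4 * (1 + 0.218626) = 4 * 1.218626 = 4.874504, which rounds to 4.8745.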